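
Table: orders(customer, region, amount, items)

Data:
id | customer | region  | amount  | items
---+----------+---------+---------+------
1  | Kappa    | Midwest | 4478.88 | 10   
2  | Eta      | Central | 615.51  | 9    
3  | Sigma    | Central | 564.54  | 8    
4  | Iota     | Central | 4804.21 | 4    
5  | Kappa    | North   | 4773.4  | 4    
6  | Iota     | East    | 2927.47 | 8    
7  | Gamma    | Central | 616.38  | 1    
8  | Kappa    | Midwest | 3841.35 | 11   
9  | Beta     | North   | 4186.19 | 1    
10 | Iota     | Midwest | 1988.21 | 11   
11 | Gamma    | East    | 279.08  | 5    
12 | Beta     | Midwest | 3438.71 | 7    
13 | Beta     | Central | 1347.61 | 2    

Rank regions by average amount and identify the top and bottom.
SELECT region, AVG(amount)
FROM orders
GROUP BY region
ORDER BY AVG(amount)

All groups:
  Central: 1589.65
  East: 1603.28
  Midwest: 3436.79
  North: 4479.80

Highest: North (4479.80)
Lowest: Central (1589.65)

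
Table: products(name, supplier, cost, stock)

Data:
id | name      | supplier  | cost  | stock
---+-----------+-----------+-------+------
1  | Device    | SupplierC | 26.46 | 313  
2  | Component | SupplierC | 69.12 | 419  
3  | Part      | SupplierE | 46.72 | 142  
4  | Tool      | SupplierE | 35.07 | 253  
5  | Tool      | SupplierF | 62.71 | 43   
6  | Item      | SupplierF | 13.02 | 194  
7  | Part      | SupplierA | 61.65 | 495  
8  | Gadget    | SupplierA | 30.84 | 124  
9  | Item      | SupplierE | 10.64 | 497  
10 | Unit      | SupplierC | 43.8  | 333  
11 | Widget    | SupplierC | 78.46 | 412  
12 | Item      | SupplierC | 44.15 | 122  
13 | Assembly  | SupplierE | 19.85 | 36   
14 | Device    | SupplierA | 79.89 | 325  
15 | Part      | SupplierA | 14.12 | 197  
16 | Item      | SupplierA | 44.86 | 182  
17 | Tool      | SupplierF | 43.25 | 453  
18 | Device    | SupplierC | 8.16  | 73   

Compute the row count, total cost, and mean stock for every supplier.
SELECT supplier,
       COUNT(*) as cnt,
       SUM(cost) as total_cost,
       AVG(stock) as avg_stock
FROM products
GROUP BY supplier

Result:
  SupplierA: 5 records, 231.36 total cost, 264.60 avg stock
  SupplierC: 6 records, 270.15 total cost, 278.67 avg stock
  SupplierE: 4 records, 112.28 total cost, 232.00 avg stock
  SupplierF: 3 records, 118.98 total cost, 230.00 avg stock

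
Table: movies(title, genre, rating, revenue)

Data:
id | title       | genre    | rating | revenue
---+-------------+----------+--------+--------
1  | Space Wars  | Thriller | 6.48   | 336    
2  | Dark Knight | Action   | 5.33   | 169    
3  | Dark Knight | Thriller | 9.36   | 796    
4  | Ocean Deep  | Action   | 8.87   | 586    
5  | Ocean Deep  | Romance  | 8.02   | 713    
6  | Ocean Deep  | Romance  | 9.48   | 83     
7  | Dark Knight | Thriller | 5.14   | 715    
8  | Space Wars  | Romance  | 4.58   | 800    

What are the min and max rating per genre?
SELECT genre, MIN(rating), MAX(rating)
FROM movies
GROUP BY genre

Result:
  Action: min=5.33, max=8.87
  Romance: min=4.58, max=9.48
  Thriller: min=5.14, max=9.36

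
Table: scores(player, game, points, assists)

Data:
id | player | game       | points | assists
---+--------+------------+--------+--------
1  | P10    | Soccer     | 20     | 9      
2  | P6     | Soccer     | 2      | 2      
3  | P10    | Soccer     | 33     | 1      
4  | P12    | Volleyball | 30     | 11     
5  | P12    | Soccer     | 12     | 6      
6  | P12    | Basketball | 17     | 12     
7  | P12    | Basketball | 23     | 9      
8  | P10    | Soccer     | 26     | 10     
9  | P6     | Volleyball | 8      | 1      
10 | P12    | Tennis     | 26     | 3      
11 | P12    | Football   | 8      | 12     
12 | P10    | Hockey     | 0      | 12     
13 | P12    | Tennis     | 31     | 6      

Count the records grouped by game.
SELECT game, COUNT(*) as count
FROM scores
GROUP BY game

Result:
  Basketball: 2
  Football: 1
  Hockey: 1
  Soccer: 5
  Tennis: 2
  Volleyball: 2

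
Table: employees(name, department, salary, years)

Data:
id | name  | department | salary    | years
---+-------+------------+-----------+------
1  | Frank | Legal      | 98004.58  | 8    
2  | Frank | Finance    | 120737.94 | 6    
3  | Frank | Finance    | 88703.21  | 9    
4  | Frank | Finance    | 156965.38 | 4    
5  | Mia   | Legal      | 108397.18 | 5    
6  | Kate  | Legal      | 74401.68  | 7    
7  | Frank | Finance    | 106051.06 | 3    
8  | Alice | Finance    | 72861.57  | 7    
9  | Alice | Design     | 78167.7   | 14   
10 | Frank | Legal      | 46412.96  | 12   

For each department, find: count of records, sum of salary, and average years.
SELECT department,
       COUNT(*) as cnt,
       SUM(salary) as total_salary,
       AVG(years) as avg_years
FROM employees
GROUP BY department

Result:
  Design: 1 records, 78167.70 total salary, 14.00 avg years
  Finance: 5 records, 545319.16 total salary, 5.80 avg years
  Legal: 4 records, 327216.40 total salary, 8.00 avg years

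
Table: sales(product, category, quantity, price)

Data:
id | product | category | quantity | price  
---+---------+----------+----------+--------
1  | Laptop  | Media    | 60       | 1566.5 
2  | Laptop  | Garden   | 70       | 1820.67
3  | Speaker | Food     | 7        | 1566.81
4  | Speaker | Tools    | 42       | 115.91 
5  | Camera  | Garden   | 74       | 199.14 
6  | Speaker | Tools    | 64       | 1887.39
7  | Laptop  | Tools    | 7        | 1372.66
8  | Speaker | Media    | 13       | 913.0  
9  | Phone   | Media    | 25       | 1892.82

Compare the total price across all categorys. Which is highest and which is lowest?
SELECT category, SUM(price)
FROM sales
GROUP BY category
ORDER BY SUM(price)

All groups:
  Food: 1566.81
  Garden: 2019.81
  Tools: 3375.96
  Media: 4372.32

Highest: Media (4372.32)
Lowest: Food (1566.81)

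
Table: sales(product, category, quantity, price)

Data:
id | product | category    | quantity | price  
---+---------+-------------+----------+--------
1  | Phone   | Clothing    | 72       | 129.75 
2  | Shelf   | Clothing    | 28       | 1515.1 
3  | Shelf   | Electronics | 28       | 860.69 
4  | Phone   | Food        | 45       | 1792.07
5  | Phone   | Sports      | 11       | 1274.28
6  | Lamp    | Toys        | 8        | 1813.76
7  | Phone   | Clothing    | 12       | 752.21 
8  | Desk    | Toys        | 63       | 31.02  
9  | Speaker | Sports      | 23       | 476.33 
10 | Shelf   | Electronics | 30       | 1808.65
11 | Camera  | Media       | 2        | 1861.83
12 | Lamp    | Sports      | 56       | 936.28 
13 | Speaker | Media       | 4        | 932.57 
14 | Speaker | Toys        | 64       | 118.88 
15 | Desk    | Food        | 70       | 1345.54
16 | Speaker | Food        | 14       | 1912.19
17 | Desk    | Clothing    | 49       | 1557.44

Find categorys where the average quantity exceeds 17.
SELECT category, AVG(quantity)
FROM sales
GROUP BY category
HAVING AVG(quantity) > 17

Result:
  Clothing: avg=40.25
  Electronics: avg=29.00
  Food: avg=43.00
  Sports: avg=30.00
  Toys: avg=45.00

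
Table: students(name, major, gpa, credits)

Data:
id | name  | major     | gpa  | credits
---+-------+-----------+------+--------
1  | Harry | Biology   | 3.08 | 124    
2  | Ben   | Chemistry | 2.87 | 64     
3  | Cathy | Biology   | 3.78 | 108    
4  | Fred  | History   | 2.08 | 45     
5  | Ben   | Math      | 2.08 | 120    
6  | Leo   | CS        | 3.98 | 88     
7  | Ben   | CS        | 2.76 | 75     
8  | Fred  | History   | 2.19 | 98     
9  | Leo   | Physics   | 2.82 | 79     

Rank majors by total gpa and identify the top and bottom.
SELECT major, SUM(gpa)
FROM students
GROUP BY major
ORDER BY SUM(gpa)

All groups:
  Math: 2.08
  Physics: 2.82
  Chemistry: 2.87
  History: 4.27
  CS: 6.74
  Biology: 6.86

Highest: Biology (6.86)
Lowest: Math (2.08)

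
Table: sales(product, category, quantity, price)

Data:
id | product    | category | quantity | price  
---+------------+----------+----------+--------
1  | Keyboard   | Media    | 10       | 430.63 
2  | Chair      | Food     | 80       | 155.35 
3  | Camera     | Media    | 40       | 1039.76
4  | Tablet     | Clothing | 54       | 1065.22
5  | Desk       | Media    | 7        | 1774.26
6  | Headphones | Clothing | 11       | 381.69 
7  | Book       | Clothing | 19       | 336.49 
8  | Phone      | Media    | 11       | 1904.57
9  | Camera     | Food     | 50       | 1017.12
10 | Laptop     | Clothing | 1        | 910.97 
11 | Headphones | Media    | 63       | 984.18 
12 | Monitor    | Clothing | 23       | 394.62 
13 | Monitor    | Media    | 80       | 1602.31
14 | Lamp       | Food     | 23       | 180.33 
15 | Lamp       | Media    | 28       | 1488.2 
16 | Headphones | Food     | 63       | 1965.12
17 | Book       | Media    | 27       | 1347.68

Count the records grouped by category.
SELECT category, COUNT(*) as count
FROM sales
GROUP BY category

Result:
  Clothing: 5
  Food: 4
  Media: 8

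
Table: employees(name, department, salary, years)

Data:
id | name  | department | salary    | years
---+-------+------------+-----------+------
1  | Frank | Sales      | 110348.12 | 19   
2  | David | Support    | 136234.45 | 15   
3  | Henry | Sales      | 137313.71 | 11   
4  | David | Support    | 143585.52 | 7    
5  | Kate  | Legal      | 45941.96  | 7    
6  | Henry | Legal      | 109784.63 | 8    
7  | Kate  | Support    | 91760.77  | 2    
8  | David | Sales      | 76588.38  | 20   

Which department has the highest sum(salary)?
SELECT department, SUM(salary) as val
FROM employees
GROUP BY department
ORDER BY val DESC
LIMIT 1

Result: Support with sum(salary) = 371580.74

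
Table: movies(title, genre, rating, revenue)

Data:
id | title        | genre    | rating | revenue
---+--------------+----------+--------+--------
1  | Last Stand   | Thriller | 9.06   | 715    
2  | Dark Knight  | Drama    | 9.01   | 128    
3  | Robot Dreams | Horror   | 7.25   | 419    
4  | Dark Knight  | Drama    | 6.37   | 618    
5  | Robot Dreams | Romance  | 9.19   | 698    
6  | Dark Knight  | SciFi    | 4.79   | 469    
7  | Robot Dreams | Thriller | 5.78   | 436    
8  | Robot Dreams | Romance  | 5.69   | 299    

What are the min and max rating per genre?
SELECT genre, MIN(rating), MAX(rating)
FROM movies
GROUP BY genre

Result:
  Drama: min=6.37, max=9.01
  Horror: min=7.25, max=7.25
  Romance: min=5.69, max=9.19
  SciFi: min=4.79, max=4.79
  Thriller: min=5.78, max=9.06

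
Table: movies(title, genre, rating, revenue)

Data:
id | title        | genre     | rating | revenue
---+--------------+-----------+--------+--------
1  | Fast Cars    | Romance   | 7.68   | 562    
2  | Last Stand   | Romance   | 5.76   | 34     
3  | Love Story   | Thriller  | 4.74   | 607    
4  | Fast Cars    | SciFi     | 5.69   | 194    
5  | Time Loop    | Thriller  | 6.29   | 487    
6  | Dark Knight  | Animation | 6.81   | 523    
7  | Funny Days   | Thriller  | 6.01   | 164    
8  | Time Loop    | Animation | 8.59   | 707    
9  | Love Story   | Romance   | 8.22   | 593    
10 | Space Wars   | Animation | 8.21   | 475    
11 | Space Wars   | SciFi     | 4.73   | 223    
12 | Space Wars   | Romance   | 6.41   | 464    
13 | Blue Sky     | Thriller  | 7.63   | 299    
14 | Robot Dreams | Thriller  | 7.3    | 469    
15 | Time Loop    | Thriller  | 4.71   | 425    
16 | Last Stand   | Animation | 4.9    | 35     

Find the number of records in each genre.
SELECT genre, COUNT(*) as count
FROM movies
GROUP BY genre

Result:
  Animation: 4
  Romance: 4
  SciFi: 2
  Thriller: 6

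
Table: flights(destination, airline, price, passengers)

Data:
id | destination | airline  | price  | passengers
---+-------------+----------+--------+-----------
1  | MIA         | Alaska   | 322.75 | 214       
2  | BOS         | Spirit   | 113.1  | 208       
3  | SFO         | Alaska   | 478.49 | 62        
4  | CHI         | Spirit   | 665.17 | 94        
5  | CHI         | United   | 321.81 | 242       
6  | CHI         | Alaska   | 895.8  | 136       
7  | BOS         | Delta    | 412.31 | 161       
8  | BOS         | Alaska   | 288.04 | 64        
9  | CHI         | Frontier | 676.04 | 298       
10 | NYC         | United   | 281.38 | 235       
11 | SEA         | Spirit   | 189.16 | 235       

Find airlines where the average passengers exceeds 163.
SELECT airline, AVG(passengers)
FROM flights
GROUP BY airline
HAVING AVG(passengers) > 163

Result:
  Frontier: avg=298.00
  Spirit: avg=179.00
  United: avg=238.50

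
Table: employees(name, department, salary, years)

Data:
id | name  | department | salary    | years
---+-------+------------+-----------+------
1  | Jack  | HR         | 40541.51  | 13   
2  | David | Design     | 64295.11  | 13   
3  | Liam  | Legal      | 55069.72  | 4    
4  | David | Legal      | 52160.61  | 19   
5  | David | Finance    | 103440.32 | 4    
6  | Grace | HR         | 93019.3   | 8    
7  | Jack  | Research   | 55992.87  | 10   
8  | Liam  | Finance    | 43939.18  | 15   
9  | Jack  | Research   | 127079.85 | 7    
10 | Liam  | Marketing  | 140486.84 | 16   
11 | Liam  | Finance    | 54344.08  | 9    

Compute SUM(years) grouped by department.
SELECT department, SUM(years) as result
FROM employees
GROUP BY department

Result:
  Design: 13
  Finance: 28
  HR: 21
  Legal: 23
  Marketing: 16
  Research: 17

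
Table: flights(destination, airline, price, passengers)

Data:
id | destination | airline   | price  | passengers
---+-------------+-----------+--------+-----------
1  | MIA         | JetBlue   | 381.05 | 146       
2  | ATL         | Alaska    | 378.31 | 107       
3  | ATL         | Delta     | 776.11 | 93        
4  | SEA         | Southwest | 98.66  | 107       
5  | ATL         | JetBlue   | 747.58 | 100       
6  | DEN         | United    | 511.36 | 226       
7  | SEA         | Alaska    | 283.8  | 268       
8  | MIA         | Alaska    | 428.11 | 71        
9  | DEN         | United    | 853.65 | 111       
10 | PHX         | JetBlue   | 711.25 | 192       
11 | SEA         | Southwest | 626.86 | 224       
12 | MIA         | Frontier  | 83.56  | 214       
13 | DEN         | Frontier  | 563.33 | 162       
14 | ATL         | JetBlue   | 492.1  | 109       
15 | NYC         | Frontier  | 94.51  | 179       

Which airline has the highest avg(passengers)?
SELECT airline, AVG(passengers) as val
FROM flights
GROUP BY airline
ORDER BY val DESC
LIMIT 1

Result: Frontier with avg(passengers) = 185.00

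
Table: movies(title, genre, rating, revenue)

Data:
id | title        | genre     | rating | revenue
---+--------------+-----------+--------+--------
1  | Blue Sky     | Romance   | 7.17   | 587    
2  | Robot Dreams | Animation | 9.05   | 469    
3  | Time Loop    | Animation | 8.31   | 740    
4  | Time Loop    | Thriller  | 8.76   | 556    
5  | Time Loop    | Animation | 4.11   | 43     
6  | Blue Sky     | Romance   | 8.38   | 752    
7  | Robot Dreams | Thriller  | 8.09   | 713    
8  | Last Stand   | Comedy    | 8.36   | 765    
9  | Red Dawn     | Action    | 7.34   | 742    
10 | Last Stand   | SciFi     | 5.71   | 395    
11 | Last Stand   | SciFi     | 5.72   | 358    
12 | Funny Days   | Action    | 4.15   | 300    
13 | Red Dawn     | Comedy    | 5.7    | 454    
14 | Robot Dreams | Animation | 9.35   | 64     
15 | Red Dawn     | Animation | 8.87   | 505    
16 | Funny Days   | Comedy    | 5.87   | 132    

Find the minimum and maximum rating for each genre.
SELECT genre, MIN(rating), MAX(rating)
FROM movies
GROUP BY genre

Result:
  Action: min=4.15, max=7.34
  Animation: min=4.11, max=9.35
  Comedy: min=5.70, max=8.36
  Romance: min=7.17, max=8.38
  SciFi: min=5.71, max=5.72
  Thriller: min=8.09, max=8.76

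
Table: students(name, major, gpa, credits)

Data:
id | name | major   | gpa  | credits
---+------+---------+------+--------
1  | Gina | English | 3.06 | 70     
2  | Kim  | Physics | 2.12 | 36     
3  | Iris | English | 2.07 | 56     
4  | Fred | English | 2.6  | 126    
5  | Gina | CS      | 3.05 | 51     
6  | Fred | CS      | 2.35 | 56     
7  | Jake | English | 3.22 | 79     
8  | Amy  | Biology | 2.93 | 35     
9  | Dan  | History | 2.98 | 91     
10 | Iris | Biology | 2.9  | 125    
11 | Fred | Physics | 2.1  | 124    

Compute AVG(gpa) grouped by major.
SELECT major, AVG(gpa) as result
FROM students
GROUP BY major

Result:
  Biology: 2.92
  CS: 2.70
  English: 2.74
  History: 2.98
  Physics: 2.11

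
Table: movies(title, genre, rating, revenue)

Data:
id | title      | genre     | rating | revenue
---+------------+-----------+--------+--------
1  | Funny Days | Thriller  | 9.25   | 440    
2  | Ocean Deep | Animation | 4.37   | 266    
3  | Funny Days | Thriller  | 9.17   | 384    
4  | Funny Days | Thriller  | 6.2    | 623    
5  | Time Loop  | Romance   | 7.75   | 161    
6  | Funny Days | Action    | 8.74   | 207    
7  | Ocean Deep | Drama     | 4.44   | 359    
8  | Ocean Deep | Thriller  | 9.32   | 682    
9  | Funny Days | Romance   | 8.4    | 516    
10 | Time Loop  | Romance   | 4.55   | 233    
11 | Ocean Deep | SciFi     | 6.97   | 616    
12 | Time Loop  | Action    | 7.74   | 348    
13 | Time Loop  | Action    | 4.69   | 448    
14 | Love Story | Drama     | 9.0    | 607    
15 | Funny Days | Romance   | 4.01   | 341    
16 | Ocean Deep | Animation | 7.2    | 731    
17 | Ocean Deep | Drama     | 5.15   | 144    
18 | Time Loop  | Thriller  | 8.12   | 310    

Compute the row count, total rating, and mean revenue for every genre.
SELECT genre,
       COUNT(*) as cnt,
       SUM(rating) as total_rating,
       AVG(revenue) as avg_revenue
FROM movies
GROUP BY genre

Result:
  Action: 3 records, 21.17 total rating, 334.33 avg revenue
  Animation: 2 records, 11.57 total rating, 498.50 avg revenue
  Drama: 3 records, 18.59 total rating, 370.00 avg revenue
  Romance: 4 records, 24.71 total rating, 312.75 avg revenue
  SciFi: 1 records, 6.97 total rating, 616.00 avg revenue
  Thriller: 5 records, 42.06 total rating, 487.80 avg revenue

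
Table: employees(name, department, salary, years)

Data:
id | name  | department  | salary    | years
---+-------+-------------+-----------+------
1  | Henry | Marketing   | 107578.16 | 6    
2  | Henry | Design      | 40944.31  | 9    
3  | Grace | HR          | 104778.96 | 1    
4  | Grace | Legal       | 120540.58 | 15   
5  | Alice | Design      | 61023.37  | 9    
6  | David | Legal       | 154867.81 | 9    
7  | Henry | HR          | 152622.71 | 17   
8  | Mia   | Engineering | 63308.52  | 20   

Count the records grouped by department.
SELECT department, COUNT(*) as count
FROM employees
GROUP BY department

Result:
  Design: 2
  Engineering: 1
  HR: 2
  Legal: 2
  Marketing: 1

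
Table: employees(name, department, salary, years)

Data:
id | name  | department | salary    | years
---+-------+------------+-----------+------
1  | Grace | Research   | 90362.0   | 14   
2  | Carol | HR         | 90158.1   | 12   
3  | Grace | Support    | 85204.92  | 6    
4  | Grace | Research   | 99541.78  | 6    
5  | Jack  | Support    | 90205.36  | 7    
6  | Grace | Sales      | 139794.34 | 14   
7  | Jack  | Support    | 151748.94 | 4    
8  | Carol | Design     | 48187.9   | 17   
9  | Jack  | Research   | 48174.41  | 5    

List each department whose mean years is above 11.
SELECT department, AVG(years)
FROM employees
GROUP BY department
HAVING AVG(years) > 11

Result:
  Design: avg=17.00
  HR: avg=12.00
  Sales: avg=14.00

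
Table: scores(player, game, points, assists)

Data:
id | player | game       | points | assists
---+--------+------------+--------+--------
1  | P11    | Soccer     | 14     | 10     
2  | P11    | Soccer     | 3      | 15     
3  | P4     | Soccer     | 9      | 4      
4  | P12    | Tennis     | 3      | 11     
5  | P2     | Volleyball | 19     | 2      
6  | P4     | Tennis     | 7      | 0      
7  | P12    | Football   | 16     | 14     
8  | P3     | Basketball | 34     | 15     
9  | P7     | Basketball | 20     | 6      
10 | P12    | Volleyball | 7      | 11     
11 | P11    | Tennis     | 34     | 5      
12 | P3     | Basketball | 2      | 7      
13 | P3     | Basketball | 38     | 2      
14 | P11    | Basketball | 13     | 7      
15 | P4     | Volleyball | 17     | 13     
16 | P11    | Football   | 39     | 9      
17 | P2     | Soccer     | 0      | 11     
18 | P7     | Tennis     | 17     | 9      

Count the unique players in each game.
SELECT game, COUNT(DISTINCT player)
FROM scores
GROUP BY game

Result:
  Basketball: 3 distinct
  Football: 2 distinct
  Soccer: 3 distinct
  Tennis: 4 distinct
  Volleyball: 3 distinct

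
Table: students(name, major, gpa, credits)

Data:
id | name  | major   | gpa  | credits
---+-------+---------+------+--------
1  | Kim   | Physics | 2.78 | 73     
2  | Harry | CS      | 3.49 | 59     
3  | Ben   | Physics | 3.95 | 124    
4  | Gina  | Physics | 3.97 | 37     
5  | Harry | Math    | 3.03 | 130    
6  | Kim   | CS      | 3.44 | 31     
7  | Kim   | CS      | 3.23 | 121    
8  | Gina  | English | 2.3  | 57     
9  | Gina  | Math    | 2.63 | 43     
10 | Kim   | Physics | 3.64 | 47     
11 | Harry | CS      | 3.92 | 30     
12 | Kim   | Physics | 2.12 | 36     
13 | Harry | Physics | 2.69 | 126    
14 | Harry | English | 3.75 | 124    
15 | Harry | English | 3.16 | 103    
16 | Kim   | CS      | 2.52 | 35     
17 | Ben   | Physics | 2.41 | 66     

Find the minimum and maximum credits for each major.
SELECT major, MIN(credits), MAX(credits)
FROM students
GROUP BY major

Result:
  CS: min=30, max=121
  English: min=57, max=124
  Math: min=43, max=130
  Physics: min=36, max=126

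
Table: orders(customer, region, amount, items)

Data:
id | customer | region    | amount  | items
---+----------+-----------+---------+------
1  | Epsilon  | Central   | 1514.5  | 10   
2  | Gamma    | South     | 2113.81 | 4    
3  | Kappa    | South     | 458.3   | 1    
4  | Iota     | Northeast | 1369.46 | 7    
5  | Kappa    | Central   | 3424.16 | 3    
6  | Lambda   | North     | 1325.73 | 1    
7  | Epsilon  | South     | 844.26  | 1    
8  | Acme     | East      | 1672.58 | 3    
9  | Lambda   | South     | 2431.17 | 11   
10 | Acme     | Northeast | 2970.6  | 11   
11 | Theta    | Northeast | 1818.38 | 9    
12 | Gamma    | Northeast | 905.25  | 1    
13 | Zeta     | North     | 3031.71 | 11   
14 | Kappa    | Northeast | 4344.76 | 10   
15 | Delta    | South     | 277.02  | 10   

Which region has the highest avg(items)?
SELECT region, AVG(items) as val
FROM orders
GROUP BY region
ORDER BY val DESC
LIMIT 1

Result: Northeast with avg(items) = 7.60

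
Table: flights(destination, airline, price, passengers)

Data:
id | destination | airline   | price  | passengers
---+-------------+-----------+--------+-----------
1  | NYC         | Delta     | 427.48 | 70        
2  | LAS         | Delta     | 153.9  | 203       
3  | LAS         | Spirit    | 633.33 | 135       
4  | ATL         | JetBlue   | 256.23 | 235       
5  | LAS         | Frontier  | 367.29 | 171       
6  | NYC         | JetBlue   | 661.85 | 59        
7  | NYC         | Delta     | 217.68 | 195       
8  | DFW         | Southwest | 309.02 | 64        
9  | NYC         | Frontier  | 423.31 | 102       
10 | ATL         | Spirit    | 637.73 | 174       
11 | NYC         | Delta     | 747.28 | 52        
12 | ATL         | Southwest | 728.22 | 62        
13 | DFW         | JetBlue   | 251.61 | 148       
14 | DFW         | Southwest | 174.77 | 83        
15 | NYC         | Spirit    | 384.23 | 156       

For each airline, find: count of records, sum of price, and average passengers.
SELECT airline,
       COUNT(*) as cnt,
       SUM(price) as total_price,
       AVG(passengers) as avg_passengers
FROM flights
GROUP BY airline

Result:
  Delta: 4 records, 1546.34 total price, 130.00 avg passengers
  Frontier: 2 records, 790.60 total price, 136.50 avg passengers
  JetBlue: 3 records, 1169.69 total price, 147.33 avg passengers
  Southwest: 3 records, 1212.01 total price, 69.67 avg passengers
  Spirit: 3 records, 1655.29 total price, 155.00 avg passengers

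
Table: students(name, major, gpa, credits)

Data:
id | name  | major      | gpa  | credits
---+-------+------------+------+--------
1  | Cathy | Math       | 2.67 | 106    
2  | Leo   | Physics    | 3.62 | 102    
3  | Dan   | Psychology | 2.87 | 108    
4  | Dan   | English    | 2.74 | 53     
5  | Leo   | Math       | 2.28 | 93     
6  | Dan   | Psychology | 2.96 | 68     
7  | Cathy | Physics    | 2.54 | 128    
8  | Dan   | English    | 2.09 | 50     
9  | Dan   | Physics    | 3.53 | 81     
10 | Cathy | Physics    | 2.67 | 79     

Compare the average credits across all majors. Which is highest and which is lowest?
SELECT major, AVG(credits)
FROM students
GROUP BY major
ORDER BY AVG(credits)

All groups:
  English: 51.50
  Psychology: 88.00
  Physics: 97.50
  Math: 99.50

Highest: Math (99.50)
Lowest: English (51.50)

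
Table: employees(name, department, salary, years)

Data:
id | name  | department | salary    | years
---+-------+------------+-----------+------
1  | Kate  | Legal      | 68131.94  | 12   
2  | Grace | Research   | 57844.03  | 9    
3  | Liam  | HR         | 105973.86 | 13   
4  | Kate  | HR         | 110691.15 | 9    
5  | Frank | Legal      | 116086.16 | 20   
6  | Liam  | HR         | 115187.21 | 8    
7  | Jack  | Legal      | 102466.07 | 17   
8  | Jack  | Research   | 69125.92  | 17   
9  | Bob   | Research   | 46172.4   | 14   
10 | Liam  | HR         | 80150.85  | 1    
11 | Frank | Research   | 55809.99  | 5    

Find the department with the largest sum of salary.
SELECT department, SUM(salary) as val
FROM employees
GROUP BY department
ORDER BY val DESC
LIMIT 1

Result: HR with sum(salary) = 412003.07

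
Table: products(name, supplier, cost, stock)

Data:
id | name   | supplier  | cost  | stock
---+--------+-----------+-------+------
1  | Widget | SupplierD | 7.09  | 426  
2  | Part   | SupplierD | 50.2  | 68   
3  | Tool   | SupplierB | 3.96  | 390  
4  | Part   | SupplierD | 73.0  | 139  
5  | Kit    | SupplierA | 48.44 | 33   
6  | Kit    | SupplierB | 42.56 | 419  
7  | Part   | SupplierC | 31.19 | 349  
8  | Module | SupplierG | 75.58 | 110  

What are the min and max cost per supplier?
SELECT supplier, MIN(cost), MAX(cost)
FROM products
GROUP BY supplier

Result:
  SupplierA: min=48.44, max=48.44
  SupplierB: min=3.96, max=42.56
  SupplierC: min=31.19, max=31.19
  SupplierD: min=7.09, max=73.00
  SupplierG: min=75.58, max=75.58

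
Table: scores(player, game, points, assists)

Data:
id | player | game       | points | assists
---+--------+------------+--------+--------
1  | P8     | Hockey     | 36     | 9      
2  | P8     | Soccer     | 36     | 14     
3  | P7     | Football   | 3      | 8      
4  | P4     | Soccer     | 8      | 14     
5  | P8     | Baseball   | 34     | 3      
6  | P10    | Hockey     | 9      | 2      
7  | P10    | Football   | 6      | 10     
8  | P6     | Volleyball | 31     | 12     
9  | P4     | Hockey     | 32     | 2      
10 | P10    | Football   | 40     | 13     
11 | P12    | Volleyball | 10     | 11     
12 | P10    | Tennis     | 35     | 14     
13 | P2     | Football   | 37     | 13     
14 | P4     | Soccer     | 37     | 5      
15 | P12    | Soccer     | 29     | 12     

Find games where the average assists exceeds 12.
SELECT game, AVG(assists)
FROM scores
GROUP BY game
HAVING AVG(assists) > 12

Result:
  Tennis: avg=14.00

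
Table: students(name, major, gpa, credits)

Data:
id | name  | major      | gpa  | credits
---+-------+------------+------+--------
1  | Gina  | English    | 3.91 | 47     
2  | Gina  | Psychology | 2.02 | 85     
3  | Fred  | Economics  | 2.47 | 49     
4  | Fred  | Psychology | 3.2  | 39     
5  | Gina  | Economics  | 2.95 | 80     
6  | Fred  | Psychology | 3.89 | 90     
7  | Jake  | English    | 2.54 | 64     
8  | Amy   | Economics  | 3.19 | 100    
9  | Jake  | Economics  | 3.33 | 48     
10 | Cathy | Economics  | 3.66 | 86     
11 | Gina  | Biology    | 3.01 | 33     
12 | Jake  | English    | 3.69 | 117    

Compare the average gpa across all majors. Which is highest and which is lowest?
SELECT major, AVG(gpa)
FROM students
GROUP BY major
ORDER BY AVG(gpa)

All groups:
  Biology: 3.01
  Psychology: 3.04
  Economics: 3.12
  English: 3.38

Highest: English (3.38)
Lowest: Biology (3.01)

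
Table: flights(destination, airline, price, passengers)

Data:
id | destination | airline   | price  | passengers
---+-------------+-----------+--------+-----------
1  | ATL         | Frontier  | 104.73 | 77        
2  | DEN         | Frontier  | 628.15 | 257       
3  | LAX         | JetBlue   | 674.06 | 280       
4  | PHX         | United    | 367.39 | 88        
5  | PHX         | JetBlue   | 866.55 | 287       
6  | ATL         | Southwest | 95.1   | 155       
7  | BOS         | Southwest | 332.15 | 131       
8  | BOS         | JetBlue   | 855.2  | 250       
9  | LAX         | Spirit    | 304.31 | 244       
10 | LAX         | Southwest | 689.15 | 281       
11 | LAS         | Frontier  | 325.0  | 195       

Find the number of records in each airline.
SELECT airline, COUNT(*) as count
FROM flights
GROUP BY airline

Result:
  Frontier: 3
  JetBlue: 3
  Southwest: 3
  Spirit: 1
  United: 1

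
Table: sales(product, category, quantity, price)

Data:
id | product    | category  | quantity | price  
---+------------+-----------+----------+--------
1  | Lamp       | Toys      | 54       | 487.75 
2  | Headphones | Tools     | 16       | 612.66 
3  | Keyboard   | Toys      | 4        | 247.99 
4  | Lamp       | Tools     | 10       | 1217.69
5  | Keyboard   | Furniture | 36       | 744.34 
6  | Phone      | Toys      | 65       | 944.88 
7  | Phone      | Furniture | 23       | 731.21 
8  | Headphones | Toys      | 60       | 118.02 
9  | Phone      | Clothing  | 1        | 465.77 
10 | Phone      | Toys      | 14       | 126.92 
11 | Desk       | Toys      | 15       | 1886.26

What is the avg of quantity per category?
SELECT category, AVG(quantity) as result
FROM sales
GROUP BY category

Result:
  Clothing: 1.00
  Furniture: 29.50
  Tools: 13.00
  Toys: 35.33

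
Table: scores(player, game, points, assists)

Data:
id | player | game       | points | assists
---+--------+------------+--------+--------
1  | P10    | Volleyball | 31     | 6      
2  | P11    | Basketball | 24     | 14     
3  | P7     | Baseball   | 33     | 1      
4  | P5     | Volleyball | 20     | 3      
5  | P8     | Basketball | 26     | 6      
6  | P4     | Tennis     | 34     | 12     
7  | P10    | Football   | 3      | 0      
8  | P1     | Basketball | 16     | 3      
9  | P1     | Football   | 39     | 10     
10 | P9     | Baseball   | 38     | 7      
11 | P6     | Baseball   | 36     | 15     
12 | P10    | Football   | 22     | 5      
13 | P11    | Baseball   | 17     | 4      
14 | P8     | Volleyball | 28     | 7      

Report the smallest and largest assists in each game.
SELECT game, MIN(assists), MAX(assists)
FROM scores
GROUP BY game

Result:
  Baseball: min=1, max=15
  Basketball: min=3, max=14
  Football: min=0, max=10
  Tennis: min=12, max=12
  Volleyball: min=3, max=7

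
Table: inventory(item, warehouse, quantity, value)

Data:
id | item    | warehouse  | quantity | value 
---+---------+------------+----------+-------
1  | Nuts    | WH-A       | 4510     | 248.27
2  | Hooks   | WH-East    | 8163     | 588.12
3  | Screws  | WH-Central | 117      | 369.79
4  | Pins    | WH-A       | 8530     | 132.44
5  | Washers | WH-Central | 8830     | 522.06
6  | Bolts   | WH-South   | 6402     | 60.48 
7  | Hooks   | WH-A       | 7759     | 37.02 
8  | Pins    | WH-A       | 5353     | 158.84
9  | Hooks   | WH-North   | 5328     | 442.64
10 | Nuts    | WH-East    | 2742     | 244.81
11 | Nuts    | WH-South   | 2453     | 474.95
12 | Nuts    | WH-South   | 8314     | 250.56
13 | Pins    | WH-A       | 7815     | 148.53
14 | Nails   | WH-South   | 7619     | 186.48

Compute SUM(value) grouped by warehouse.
SELECT warehouse, SUM(value) as result
FROM inventory
GROUP BY warehouse

Result:
  WH-A: 725.10
  WH-Central: 891.85
  WH-East: 832.93
  WH-North: 442.64
  WH-South: 972.47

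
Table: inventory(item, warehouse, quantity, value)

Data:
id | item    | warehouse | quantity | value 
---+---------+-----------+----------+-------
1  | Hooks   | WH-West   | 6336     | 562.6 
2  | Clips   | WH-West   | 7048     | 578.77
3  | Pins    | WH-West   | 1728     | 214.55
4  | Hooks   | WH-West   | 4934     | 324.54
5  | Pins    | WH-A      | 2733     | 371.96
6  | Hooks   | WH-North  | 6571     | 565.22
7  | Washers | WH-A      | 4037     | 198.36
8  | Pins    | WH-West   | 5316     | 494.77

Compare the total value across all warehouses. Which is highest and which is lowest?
SELECT warehouse, SUM(value)
FROM inventory
GROUP BY warehouse
ORDER BY SUM(value)

All groups:
  WH-North: 565.22
  WH-A: 570.32
  WH-West: 2175.23

Highest: WH-West (2175.23)
Lowest: WH-North (565.22)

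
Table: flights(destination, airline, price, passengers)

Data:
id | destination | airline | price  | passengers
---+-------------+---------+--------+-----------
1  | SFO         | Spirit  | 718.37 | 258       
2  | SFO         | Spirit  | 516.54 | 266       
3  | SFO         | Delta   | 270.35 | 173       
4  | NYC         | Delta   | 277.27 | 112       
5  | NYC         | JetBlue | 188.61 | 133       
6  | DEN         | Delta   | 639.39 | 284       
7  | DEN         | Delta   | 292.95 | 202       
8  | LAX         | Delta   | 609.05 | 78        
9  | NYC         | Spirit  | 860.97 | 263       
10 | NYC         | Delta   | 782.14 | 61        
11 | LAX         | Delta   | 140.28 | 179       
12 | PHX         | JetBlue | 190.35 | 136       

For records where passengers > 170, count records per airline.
SELECT airline, COUNT(*)
FROM flights
WHERE passengers > 170
GROUP BY airline

Note: WHERE filters rows before grouping.

Result:
  Delta: 4
  Spirit: 3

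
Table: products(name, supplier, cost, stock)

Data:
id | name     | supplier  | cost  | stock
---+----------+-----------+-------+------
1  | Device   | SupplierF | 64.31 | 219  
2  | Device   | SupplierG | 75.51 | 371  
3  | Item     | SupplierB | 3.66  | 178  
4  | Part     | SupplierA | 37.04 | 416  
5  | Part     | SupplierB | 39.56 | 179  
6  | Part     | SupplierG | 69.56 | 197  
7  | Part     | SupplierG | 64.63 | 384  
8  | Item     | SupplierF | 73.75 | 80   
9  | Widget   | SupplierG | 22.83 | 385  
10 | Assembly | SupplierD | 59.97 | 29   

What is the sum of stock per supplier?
SELECT supplier, SUM(stock) as result
FROM products
GROUP BY supplier

Result:
  SupplierA: 416
  SupplierB: 357
  SupplierD: 29
  SupplierF: 299
  SupplierG: 1337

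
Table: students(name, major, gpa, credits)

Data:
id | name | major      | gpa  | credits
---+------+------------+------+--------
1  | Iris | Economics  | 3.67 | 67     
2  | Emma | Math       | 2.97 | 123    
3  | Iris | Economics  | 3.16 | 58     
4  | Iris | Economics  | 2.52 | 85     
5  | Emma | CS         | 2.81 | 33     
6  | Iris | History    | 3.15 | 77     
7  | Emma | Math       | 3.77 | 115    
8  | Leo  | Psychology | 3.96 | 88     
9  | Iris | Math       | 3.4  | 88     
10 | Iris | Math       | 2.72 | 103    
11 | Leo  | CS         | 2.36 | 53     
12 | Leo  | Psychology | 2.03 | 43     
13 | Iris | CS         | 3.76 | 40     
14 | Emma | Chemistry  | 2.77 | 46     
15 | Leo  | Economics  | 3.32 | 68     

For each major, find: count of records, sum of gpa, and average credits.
SELECT major,
       COUNT(*) as cnt,
       SUM(gpa) as total_gpa,
       AVG(credits) as avg_credits
FROM students
GROUP BY major

Result:
  CS: 3 records, 8.93 total gpa, 42.00 avg credits
  Chemistry: 1 records, 2.77 total gpa, 46.00 avg credits
  Economics: 4 records, 12.67 total gpa, 69.50 avg credits
  History: 1 records, 3.15 total gpa, 77.00 avg credits
  Math: 4 records, 12.86 total gpa, 107.25 avg credits
  Psychology: 2 records, 5.99 total gpa, 65.50 avg credits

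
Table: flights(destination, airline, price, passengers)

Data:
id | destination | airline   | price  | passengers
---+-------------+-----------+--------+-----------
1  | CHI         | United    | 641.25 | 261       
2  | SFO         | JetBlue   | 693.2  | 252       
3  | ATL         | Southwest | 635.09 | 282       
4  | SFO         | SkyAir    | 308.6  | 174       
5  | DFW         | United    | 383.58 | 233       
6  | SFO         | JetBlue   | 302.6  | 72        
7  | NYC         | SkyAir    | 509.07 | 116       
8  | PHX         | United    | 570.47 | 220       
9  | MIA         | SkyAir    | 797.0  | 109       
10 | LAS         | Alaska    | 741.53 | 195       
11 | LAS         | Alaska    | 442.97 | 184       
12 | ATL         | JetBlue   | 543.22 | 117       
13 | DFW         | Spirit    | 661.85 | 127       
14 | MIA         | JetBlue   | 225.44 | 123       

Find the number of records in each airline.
SELECT airline, COUNT(*) as count
FROM flights
GROUP BY airline

Result:
  Alaska: 2
  JetBlue: 4
  SkyAir: 3
  Southwest: 1
  Spirit: 1
  United: 3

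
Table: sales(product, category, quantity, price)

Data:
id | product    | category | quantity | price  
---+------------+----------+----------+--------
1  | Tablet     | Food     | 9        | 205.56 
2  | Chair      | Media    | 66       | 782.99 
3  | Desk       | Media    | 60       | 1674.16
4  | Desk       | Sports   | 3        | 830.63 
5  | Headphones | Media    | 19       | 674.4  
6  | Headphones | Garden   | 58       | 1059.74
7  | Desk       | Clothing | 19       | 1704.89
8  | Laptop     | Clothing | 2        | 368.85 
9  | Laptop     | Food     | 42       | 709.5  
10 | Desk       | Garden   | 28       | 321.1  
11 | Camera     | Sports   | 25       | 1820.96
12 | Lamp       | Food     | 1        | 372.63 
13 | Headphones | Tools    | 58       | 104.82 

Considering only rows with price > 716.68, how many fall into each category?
SELECT category, COUNT(*)
FROM sales
WHERE price > 716.68
GROUP BY category

Note: WHERE filters rows before grouping.

Result:
  Clothing: 1
  Garden: 1
  Media: 2
  Sports: 2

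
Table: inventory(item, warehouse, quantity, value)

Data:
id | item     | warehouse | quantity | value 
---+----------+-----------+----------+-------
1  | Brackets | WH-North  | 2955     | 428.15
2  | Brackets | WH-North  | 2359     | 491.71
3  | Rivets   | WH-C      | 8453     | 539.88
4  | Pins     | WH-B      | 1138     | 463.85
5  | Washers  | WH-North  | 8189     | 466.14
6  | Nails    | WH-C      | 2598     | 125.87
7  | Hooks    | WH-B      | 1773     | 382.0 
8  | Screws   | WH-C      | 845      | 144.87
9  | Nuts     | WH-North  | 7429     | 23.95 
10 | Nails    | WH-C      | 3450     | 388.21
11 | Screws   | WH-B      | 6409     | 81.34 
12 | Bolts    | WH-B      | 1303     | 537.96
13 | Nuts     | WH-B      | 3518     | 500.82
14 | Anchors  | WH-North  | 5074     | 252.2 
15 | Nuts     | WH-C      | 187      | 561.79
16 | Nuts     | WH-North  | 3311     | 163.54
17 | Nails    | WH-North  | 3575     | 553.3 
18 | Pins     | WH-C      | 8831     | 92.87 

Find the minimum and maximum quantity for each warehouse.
SELECT warehouse, MIN(quantity), MAX(quantity)
FROM inventory
GROUP BY warehouse

Result:
  WH-B: min=1138, max=6409
  WH-C: min=187, max=8831
  WH-North: min=2359, max=8189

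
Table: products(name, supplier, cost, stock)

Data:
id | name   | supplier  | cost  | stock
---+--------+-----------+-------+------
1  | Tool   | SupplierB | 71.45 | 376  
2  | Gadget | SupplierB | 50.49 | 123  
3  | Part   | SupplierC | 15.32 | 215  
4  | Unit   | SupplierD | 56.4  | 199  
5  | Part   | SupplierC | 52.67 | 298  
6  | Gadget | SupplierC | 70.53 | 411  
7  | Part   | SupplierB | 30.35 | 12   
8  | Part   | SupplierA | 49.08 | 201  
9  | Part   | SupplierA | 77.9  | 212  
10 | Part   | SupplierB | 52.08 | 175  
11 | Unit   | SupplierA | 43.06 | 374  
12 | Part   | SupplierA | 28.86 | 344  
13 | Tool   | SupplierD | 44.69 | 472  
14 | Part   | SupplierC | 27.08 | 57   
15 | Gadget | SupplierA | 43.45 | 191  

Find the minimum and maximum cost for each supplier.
SELECT supplier, MIN(cost), MAX(cost)
FROM products
GROUP BY supplier

Result:
  SupplierA: min=28.86, max=77.90
  SupplierB: min=30.35, max=71.45
  SupplierC: min=15.32, max=70.53
  SupplierD: min=44.69, max=56.40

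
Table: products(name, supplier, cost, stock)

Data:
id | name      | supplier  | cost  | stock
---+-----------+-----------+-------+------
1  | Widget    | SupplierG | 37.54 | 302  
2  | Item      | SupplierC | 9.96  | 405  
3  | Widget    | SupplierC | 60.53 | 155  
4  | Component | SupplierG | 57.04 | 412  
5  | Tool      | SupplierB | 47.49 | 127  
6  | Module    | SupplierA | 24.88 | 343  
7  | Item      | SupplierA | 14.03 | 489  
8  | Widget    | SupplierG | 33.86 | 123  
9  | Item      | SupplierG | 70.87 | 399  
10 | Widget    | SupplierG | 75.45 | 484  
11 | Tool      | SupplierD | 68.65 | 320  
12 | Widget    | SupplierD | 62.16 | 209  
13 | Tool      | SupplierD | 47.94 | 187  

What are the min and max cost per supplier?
SELECT supplier, MIN(cost), MAX(cost)
FROM products
GROUP BY supplier

Result:
  SupplierA: min=14.03, max=24.88
  SupplierB: min=47.49, max=47.49
  SupplierC: min=9.96, max=60.53
  SupplierD: min=47.94, max=68.65
  SupplierG: min=33.86, max=75.45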